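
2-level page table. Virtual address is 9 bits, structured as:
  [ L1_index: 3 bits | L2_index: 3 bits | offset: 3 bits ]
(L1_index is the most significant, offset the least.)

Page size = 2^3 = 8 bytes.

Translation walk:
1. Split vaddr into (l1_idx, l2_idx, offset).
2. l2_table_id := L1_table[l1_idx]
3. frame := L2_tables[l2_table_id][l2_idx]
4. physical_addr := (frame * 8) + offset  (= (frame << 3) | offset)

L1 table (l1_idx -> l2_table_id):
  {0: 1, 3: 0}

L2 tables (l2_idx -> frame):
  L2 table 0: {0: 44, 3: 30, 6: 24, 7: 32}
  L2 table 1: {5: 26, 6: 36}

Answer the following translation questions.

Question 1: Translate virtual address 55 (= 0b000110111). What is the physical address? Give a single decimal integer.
vaddr = 55 = 0b000110111
Split: l1_idx=0, l2_idx=6, offset=7
L1[0] = 1
L2[1][6] = 36
paddr = 36 * 8 + 7 = 295

Answer: 295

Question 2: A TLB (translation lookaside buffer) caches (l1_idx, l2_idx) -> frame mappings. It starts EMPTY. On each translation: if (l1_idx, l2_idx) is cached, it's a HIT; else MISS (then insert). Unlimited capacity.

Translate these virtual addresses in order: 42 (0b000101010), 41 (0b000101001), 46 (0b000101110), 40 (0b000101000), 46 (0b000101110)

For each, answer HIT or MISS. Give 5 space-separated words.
vaddr=42: (0,5) not in TLB -> MISS, insert
vaddr=41: (0,5) in TLB -> HIT
vaddr=46: (0,5) in TLB -> HIT
vaddr=40: (0,5) in TLB -> HIT
vaddr=46: (0,5) in TLB -> HIT

Answer: MISS HIT HIT HIT HIT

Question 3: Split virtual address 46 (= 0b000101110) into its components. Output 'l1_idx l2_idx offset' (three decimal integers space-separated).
vaddr = 46 = 0b000101110
  top 3 bits -> l1_idx = 0
  next 3 bits -> l2_idx = 5
  bottom 3 bits -> offset = 6

Answer: 0 5 6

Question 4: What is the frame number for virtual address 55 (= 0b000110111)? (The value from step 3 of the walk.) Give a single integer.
Answer: 36

Derivation:
vaddr = 55: l1_idx=0, l2_idx=6
L1[0] = 1; L2[1][6] = 36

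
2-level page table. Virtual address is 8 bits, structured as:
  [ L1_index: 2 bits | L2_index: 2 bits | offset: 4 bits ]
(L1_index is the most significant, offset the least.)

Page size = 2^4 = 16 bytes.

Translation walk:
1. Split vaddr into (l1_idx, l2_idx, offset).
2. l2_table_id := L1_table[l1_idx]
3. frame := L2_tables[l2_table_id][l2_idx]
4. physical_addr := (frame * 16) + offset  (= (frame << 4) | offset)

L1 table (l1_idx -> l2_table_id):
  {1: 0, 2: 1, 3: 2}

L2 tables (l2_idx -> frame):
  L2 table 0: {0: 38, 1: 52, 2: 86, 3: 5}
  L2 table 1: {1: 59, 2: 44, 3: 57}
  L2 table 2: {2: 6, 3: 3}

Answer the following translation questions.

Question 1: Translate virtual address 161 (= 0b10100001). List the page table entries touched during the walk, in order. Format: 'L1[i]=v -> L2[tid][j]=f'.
vaddr = 161 = 0b10100001
Split: l1_idx=2, l2_idx=2, offset=1

Answer: L1[2]=1 -> L2[1][2]=44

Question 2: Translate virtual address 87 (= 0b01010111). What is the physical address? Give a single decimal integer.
vaddr = 87 = 0b01010111
Split: l1_idx=1, l2_idx=1, offset=7
L1[1] = 0
L2[0][1] = 52
paddr = 52 * 16 + 7 = 839

Answer: 839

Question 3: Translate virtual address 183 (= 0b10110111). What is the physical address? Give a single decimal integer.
vaddr = 183 = 0b10110111
Split: l1_idx=2, l2_idx=3, offset=7
L1[2] = 1
L2[1][3] = 57
paddr = 57 * 16 + 7 = 919

Answer: 919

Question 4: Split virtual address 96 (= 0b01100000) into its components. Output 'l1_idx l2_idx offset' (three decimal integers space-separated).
Answer: 1 2 0

Derivation:
vaddr = 96 = 0b01100000
  top 2 bits -> l1_idx = 1
  next 2 bits -> l2_idx = 2
  bottom 4 bits -> offset = 0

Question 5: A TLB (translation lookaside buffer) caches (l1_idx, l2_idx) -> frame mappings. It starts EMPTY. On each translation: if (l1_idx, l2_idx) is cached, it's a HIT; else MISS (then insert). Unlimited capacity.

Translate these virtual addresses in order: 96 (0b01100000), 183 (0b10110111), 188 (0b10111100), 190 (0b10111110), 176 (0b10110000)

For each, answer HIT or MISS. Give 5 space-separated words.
Answer: MISS MISS HIT HIT HIT

Derivation:
vaddr=96: (1,2) not in TLB -> MISS, insert
vaddr=183: (2,3) not in TLB -> MISS, insert
vaddr=188: (2,3) in TLB -> HIT
vaddr=190: (2,3) in TLB -> HIT
vaddr=176: (2,3) in TLB -> HIT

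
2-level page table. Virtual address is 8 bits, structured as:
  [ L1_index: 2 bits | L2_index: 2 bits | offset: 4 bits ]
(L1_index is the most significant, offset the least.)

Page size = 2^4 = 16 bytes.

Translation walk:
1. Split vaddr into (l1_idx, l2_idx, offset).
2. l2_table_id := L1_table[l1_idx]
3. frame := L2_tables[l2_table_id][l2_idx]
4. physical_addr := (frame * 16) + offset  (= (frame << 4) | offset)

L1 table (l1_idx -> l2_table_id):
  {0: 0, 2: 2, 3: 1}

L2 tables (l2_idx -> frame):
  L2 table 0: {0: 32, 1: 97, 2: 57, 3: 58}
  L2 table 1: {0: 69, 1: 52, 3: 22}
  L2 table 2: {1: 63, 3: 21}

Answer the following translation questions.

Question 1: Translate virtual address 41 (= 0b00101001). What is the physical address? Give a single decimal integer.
Answer: 921

Derivation:
vaddr = 41 = 0b00101001
Split: l1_idx=0, l2_idx=2, offset=9
L1[0] = 0
L2[0][2] = 57
paddr = 57 * 16 + 9 = 921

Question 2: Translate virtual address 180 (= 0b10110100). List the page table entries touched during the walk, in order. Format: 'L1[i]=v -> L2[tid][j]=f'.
Answer: L1[2]=2 -> L2[2][3]=21

Derivation:
vaddr = 180 = 0b10110100
Split: l1_idx=2, l2_idx=3, offset=4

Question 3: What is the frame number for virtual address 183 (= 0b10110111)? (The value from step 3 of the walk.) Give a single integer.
Answer: 21

Derivation:
vaddr = 183: l1_idx=2, l2_idx=3
L1[2] = 2; L2[2][3] = 21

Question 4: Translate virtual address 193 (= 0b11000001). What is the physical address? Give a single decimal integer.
Answer: 1105

Derivation:
vaddr = 193 = 0b11000001
Split: l1_idx=3, l2_idx=0, offset=1
L1[3] = 1
L2[1][0] = 69
paddr = 69 * 16 + 1 = 1105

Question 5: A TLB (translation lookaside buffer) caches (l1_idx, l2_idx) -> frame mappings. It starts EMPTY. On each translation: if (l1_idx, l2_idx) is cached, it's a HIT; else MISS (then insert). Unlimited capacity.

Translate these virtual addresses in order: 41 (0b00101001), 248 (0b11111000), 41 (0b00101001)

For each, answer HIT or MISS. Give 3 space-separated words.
Answer: MISS MISS HIT

Derivation:
vaddr=41: (0,2) not in TLB -> MISS, insert
vaddr=248: (3,3) not in TLB -> MISS, insert
vaddr=41: (0,2) in TLB -> HIT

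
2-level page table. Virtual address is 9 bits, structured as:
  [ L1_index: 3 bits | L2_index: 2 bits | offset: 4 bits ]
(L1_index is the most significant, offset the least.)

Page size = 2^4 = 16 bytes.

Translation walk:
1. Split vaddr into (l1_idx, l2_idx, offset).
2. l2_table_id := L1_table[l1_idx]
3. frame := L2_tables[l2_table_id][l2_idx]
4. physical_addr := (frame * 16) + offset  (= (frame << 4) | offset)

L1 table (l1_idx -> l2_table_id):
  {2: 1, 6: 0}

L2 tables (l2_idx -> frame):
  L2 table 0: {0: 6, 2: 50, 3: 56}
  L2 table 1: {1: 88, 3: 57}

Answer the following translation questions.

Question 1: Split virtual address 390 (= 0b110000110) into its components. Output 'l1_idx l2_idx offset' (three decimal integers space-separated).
Answer: 6 0 6

Derivation:
vaddr = 390 = 0b110000110
  top 3 bits -> l1_idx = 6
  next 2 bits -> l2_idx = 0
  bottom 4 bits -> offset = 6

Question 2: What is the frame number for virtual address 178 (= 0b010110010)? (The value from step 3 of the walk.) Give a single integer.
vaddr = 178: l1_idx=2, l2_idx=3
L1[2] = 1; L2[1][3] = 57

Answer: 57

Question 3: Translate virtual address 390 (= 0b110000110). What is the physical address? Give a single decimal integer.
Answer: 102

Derivation:
vaddr = 390 = 0b110000110
Split: l1_idx=6, l2_idx=0, offset=6
L1[6] = 0
L2[0][0] = 6
paddr = 6 * 16 + 6 = 102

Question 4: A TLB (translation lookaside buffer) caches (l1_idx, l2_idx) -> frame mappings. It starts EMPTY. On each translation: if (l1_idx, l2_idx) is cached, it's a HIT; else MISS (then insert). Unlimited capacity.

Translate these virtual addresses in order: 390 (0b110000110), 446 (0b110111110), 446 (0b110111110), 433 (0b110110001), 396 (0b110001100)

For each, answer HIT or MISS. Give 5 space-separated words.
vaddr=390: (6,0) not in TLB -> MISS, insert
vaddr=446: (6,3) not in TLB -> MISS, insert
vaddr=446: (6,3) in TLB -> HIT
vaddr=433: (6,3) in TLB -> HIT
vaddr=396: (6,0) in TLB -> HIT

Answer: MISS MISS HIT HIT HIT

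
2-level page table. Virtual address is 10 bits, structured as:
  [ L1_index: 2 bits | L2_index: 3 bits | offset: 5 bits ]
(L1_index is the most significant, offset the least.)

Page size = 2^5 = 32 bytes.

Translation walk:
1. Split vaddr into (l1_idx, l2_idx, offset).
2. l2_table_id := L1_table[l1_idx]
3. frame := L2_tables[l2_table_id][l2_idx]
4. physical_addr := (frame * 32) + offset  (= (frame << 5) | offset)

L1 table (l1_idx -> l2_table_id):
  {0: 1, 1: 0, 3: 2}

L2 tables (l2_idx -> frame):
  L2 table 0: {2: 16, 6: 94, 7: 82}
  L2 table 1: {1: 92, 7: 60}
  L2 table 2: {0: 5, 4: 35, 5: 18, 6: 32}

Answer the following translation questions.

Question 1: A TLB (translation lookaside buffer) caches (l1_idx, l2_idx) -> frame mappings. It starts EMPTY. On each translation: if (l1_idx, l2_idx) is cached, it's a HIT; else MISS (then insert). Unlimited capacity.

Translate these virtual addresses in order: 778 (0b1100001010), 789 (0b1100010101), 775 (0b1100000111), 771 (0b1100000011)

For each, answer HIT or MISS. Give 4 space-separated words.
Answer: MISS HIT HIT HIT

Derivation:
vaddr=778: (3,0) not in TLB -> MISS, insert
vaddr=789: (3,0) in TLB -> HIT
vaddr=775: (3,0) in TLB -> HIT
vaddr=771: (3,0) in TLB -> HIT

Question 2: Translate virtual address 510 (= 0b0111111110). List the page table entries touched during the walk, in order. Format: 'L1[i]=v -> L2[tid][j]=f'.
vaddr = 510 = 0b0111111110
Split: l1_idx=1, l2_idx=7, offset=30

Answer: L1[1]=0 -> L2[0][7]=82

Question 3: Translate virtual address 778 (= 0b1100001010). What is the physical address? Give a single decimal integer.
Answer: 170

Derivation:
vaddr = 778 = 0b1100001010
Split: l1_idx=3, l2_idx=0, offset=10
L1[3] = 2
L2[2][0] = 5
paddr = 5 * 32 + 10 = 170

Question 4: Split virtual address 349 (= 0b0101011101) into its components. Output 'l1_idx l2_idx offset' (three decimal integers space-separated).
vaddr = 349 = 0b0101011101
  top 2 bits -> l1_idx = 1
  next 3 bits -> l2_idx = 2
  bottom 5 bits -> offset = 29

Answer: 1 2 29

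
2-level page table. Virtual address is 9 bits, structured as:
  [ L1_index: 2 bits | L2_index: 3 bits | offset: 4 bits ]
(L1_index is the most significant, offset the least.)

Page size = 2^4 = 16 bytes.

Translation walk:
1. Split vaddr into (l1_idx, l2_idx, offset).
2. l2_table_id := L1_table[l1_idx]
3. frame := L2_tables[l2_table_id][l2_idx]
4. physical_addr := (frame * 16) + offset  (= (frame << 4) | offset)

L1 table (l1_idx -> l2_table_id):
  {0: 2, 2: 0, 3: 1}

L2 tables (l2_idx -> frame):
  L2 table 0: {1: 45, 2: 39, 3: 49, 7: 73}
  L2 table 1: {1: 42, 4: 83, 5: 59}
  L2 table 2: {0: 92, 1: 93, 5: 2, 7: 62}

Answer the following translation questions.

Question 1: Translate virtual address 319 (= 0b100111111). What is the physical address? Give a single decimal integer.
Answer: 799

Derivation:
vaddr = 319 = 0b100111111
Split: l1_idx=2, l2_idx=3, offset=15
L1[2] = 0
L2[0][3] = 49
paddr = 49 * 16 + 15 = 799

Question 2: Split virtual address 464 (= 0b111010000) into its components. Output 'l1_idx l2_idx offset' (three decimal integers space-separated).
vaddr = 464 = 0b111010000
  top 2 bits -> l1_idx = 3
  next 3 bits -> l2_idx = 5
  bottom 4 bits -> offset = 0

Answer: 3 5 0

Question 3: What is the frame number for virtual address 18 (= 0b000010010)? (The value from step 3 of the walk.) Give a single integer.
Answer: 93

Derivation:
vaddr = 18: l1_idx=0, l2_idx=1
L1[0] = 2; L2[2][1] = 93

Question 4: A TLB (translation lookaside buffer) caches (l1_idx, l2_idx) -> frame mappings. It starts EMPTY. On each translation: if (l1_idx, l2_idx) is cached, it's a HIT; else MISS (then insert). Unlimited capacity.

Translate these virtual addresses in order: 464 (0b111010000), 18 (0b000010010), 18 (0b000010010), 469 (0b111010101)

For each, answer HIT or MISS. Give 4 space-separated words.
vaddr=464: (3,5) not in TLB -> MISS, insert
vaddr=18: (0,1) not in TLB -> MISS, insert
vaddr=18: (0,1) in TLB -> HIT
vaddr=469: (3,5) in TLB -> HIT

Answer: MISS MISS HIT HIT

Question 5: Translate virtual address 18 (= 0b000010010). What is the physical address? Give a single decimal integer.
Answer: 1490

Derivation:
vaddr = 18 = 0b000010010
Split: l1_idx=0, l2_idx=1, offset=2
L1[0] = 2
L2[2][1] = 93
paddr = 93 * 16 + 2 = 1490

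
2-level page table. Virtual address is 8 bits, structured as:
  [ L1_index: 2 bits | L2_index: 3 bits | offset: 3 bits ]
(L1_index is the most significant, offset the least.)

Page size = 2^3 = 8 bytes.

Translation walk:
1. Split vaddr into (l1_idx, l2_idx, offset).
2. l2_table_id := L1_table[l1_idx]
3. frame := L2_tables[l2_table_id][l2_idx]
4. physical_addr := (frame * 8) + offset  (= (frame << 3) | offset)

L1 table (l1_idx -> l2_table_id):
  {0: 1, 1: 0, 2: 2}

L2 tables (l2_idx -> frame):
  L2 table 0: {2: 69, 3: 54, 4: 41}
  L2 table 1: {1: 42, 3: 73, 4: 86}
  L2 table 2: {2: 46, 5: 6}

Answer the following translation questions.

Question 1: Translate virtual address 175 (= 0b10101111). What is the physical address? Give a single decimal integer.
vaddr = 175 = 0b10101111
Split: l1_idx=2, l2_idx=5, offset=7
L1[2] = 2
L2[2][5] = 6
paddr = 6 * 8 + 7 = 55

Answer: 55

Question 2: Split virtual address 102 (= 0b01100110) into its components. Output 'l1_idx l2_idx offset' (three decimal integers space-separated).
Answer: 1 4 6

Derivation:
vaddr = 102 = 0b01100110
  top 2 bits -> l1_idx = 1
  next 3 bits -> l2_idx = 4
  bottom 3 bits -> offset = 6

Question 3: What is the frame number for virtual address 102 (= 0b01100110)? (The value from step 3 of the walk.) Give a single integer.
Answer: 41

Derivation:
vaddr = 102: l1_idx=1, l2_idx=4
L1[1] = 0; L2[0][4] = 41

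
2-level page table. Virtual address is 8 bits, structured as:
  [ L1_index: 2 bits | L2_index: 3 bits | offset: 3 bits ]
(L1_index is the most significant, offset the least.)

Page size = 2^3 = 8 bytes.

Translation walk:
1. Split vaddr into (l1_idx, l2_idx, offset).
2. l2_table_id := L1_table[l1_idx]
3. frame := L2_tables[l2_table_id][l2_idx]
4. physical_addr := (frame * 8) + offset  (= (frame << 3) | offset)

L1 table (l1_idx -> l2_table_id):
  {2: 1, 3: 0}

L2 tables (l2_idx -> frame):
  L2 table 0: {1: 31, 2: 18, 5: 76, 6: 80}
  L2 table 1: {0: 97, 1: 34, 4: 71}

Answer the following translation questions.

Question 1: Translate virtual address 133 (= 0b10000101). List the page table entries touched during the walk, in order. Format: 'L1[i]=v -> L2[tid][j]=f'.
vaddr = 133 = 0b10000101
Split: l1_idx=2, l2_idx=0, offset=5

Answer: L1[2]=1 -> L2[1][0]=97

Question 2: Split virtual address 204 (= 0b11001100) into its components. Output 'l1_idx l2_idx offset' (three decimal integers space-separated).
Answer: 3 1 4

Derivation:
vaddr = 204 = 0b11001100
  top 2 bits -> l1_idx = 3
  next 3 bits -> l2_idx = 1
  bottom 3 bits -> offset = 4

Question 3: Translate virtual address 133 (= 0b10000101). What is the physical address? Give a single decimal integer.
vaddr = 133 = 0b10000101
Split: l1_idx=2, l2_idx=0, offset=5
L1[2] = 1
L2[1][0] = 97
paddr = 97 * 8 + 5 = 781

Answer: 781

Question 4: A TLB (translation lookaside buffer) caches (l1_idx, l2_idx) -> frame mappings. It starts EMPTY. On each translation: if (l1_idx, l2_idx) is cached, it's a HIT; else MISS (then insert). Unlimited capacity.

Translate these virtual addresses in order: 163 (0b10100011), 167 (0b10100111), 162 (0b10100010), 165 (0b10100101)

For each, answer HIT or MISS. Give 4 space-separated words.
Answer: MISS HIT HIT HIT

Derivation:
vaddr=163: (2,4) not in TLB -> MISS, insert
vaddr=167: (2,4) in TLB -> HIT
vaddr=162: (2,4) in TLB -> HIT
vaddr=165: (2,4) in TLB -> HIT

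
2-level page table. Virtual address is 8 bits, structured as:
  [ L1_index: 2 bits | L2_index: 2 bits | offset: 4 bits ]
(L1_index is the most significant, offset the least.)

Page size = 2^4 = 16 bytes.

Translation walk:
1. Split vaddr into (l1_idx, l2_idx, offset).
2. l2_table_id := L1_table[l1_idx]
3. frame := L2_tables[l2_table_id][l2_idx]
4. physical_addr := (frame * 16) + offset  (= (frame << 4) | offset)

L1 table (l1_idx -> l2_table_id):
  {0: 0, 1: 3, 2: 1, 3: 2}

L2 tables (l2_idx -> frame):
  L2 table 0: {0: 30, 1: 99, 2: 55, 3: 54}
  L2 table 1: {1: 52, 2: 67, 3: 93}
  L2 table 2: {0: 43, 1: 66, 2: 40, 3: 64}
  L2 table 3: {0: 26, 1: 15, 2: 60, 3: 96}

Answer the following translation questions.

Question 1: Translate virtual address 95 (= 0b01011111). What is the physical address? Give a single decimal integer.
Answer: 255

Derivation:
vaddr = 95 = 0b01011111
Split: l1_idx=1, l2_idx=1, offset=15
L1[1] = 3
L2[3][1] = 15
paddr = 15 * 16 + 15 = 255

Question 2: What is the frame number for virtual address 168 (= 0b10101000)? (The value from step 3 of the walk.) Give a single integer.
vaddr = 168: l1_idx=2, l2_idx=2
L1[2] = 1; L2[1][2] = 67

Answer: 67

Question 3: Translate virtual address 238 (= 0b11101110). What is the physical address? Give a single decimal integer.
vaddr = 238 = 0b11101110
Split: l1_idx=3, l2_idx=2, offset=14
L1[3] = 2
L2[2][2] = 40
paddr = 40 * 16 + 14 = 654

Answer: 654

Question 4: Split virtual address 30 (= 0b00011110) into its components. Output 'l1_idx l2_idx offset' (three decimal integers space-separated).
Answer: 0 1 14

Derivation:
vaddr = 30 = 0b00011110
  top 2 bits -> l1_idx = 0
  next 2 bits -> l2_idx = 1
  bottom 4 bits -> offset = 14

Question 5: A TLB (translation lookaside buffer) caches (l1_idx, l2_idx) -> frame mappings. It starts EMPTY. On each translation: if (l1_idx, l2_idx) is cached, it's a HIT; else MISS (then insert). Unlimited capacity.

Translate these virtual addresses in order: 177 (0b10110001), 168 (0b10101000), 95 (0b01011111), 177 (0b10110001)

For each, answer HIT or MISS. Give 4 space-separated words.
Answer: MISS MISS MISS HIT

Derivation:
vaddr=177: (2,3) not in TLB -> MISS, insert
vaddr=168: (2,2) not in TLB -> MISS, insert
vaddr=95: (1,1) not in TLB -> MISS, insert
vaddr=177: (2,3) in TLB -> HIT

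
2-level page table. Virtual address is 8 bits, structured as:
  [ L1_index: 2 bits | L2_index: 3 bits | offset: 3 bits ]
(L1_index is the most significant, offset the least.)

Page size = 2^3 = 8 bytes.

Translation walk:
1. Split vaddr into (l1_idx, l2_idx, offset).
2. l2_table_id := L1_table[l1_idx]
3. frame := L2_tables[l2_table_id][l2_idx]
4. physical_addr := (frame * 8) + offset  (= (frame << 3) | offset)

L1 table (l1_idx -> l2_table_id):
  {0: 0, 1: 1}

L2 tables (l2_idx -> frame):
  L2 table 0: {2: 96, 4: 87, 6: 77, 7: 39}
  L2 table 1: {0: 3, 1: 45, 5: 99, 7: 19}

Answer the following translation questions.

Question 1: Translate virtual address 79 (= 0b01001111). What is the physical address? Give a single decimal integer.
vaddr = 79 = 0b01001111
Split: l1_idx=1, l2_idx=1, offset=7
L1[1] = 1
L2[1][1] = 45
paddr = 45 * 8 + 7 = 367

Answer: 367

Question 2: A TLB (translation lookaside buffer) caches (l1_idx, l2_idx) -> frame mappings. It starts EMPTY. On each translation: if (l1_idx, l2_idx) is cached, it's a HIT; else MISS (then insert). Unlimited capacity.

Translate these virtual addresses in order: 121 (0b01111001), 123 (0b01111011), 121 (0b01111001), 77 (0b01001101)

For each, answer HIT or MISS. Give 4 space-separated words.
Answer: MISS HIT HIT MISS

Derivation:
vaddr=121: (1,7) not in TLB -> MISS, insert
vaddr=123: (1,7) in TLB -> HIT
vaddr=121: (1,7) in TLB -> HIT
vaddr=77: (1,1) not in TLB -> MISS, insert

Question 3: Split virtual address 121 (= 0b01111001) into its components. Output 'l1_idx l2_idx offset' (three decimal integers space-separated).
Answer: 1 7 1

Derivation:
vaddr = 121 = 0b01111001
  top 2 bits -> l1_idx = 1
  next 3 bits -> l2_idx = 7
  bottom 3 bits -> offset = 1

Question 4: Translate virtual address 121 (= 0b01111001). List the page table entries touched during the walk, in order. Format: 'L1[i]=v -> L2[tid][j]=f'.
vaddr = 121 = 0b01111001
Split: l1_idx=1, l2_idx=7, offset=1

Answer: L1[1]=1 -> L2[1][7]=19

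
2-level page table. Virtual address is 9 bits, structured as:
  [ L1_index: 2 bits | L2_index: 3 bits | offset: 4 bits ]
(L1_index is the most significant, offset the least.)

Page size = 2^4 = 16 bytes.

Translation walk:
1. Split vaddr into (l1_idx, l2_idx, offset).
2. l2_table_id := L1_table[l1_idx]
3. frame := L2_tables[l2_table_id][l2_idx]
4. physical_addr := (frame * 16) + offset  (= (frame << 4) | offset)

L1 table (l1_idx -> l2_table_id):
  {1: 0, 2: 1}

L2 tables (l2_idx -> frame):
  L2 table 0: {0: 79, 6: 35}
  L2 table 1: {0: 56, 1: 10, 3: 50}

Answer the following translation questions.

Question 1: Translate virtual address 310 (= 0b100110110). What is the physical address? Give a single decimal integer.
Answer: 806

Derivation:
vaddr = 310 = 0b100110110
Split: l1_idx=2, l2_idx=3, offset=6
L1[2] = 1
L2[1][3] = 50
paddr = 50 * 16 + 6 = 806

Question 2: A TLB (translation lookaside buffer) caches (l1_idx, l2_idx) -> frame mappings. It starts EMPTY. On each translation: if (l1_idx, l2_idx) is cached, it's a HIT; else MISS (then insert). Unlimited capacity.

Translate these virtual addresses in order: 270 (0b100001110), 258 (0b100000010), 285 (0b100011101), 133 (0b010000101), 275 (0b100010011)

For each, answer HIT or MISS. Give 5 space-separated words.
vaddr=270: (2,0) not in TLB -> MISS, insert
vaddr=258: (2,0) in TLB -> HIT
vaddr=285: (2,1) not in TLB -> MISS, insert
vaddr=133: (1,0) not in TLB -> MISS, insert
vaddr=275: (2,1) in TLB -> HIT

Answer: MISS HIT MISS MISS HIT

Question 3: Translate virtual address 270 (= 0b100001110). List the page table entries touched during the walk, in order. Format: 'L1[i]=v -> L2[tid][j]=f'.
vaddr = 270 = 0b100001110
Split: l1_idx=2, l2_idx=0, offset=14

Answer: L1[2]=1 -> L2[1][0]=56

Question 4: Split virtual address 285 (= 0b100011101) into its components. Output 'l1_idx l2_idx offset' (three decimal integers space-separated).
Answer: 2 1 13

Derivation:
vaddr = 285 = 0b100011101
  top 2 bits -> l1_idx = 2
  next 3 bits -> l2_idx = 1
  bottom 4 bits -> offset = 13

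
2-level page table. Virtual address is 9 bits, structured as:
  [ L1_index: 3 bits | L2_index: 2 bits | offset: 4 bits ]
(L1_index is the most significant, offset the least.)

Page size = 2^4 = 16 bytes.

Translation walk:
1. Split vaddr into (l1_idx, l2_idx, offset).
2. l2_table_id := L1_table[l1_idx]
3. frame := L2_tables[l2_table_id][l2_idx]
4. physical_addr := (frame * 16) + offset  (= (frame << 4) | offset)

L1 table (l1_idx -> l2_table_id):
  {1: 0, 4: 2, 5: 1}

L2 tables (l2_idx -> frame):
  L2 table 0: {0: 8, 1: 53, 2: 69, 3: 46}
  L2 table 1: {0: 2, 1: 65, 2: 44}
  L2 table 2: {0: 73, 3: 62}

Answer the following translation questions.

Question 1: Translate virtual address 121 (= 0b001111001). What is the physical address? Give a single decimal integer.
vaddr = 121 = 0b001111001
Split: l1_idx=1, l2_idx=3, offset=9
L1[1] = 0
L2[0][3] = 46
paddr = 46 * 16 + 9 = 745

Answer: 745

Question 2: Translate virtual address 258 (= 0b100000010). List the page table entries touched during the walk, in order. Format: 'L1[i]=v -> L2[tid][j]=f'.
vaddr = 258 = 0b100000010
Split: l1_idx=4, l2_idx=0, offset=2

Answer: L1[4]=2 -> L2[2][0]=73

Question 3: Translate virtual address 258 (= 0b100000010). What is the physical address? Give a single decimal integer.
vaddr = 258 = 0b100000010
Split: l1_idx=4, l2_idx=0, offset=2
L1[4] = 2
L2[2][0] = 73
paddr = 73 * 16 + 2 = 1170

Answer: 1170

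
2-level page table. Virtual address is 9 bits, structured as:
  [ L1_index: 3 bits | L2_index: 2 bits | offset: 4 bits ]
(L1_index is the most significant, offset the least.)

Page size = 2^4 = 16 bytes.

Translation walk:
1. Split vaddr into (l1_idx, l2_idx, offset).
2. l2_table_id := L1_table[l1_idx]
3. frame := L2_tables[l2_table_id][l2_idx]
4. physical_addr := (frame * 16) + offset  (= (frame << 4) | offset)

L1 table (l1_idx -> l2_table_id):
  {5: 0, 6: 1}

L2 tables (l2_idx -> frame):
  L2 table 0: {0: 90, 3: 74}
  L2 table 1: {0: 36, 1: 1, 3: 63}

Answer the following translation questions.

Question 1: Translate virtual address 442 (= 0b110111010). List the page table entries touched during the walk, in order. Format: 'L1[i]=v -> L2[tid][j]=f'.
vaddr = 442 = 0b110111010
Split: l1_idx=6, l2_idx=3, offset=10

Answer: L1[6]=1 -> L2[1][3]=63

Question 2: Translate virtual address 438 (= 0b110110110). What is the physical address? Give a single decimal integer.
vaddr = 438 = 0b110110110
Split: l1_idx=6, l2_idx=3, offset=6
L1[6] = 1
L2[1][3] = 63
paddr = 63 * 16 + 6 = 1014

Answer: 1014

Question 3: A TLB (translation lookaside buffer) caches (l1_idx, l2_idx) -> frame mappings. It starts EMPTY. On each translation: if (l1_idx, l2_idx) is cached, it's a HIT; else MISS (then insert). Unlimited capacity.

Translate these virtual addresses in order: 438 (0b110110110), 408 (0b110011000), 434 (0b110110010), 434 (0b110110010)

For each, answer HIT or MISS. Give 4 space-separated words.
Answer: MISS MISS HIT HIT

Derivation:
vaddr=438: (6,3) not in TLB -> MISS, insert
vaddr=408: (6,1) not in TLB -> MISS, insert
vaddr=434: (6,3) in TLB -> HIT
vaddr=434: (6,3) in TLB -> HIT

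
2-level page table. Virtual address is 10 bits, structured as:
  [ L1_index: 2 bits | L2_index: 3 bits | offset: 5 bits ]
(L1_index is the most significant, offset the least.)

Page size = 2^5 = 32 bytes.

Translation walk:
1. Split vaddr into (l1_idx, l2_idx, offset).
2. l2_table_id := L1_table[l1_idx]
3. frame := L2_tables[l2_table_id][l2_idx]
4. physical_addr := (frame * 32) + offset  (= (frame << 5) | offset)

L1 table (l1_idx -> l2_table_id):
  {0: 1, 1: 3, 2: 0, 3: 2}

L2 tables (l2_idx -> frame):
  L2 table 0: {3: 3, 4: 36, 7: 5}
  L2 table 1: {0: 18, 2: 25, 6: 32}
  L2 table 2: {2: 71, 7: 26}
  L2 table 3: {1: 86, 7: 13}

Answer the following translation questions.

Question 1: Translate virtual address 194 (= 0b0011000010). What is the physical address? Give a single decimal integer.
vaddr = 194 = 0b0011000010
Split: l1_idx=0, l2_idx=6, offset=2
L1[0] = 1
L2[1][6] = 32
paddr = 32 * 32 + 2 = 1026

Answer: 1026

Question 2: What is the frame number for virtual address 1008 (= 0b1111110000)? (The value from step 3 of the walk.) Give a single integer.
Answer: 26

Derivation:
vaddr = 1008: l1_idx=3, l2_idx=7
L1[3] = 2; L2[2][7] = 26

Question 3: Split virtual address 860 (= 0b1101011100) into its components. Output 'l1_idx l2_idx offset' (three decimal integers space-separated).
vaddr = 860 = 0b1101011100
  top 2 bits -> l1_idx = 3
  next 3 bits -> l2_idx = 2
  bottom 5 bits -> offset = 28

Answer: 3 2 28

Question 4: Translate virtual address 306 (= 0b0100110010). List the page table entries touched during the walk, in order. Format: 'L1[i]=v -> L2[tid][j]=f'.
Answer: L1[1]=3 -> L2[3][1]=86

Derivation:
vaddr = 306 = 0b0100110010
Split: l1_idx=1, l2_idx=1, offset=18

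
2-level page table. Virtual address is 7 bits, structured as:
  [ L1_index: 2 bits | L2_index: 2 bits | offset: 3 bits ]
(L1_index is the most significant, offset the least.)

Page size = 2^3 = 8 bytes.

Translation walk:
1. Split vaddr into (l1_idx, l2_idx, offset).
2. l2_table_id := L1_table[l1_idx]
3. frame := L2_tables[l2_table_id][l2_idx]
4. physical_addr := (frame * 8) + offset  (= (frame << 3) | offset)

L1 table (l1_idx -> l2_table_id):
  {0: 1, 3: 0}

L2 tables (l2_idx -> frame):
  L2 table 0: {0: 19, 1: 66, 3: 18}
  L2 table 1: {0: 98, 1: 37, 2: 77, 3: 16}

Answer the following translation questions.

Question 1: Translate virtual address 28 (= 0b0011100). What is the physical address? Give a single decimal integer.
Answer: 132

Derivation:
vaddr = 28 = 0b0011100
Split: l1_idx=0, l2_idx=3, offset=4
L1[0] = 1
L2[1][3] = 16
paddr = 16 * 8 + 4 = 132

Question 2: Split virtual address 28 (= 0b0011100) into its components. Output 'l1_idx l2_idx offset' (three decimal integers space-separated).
Answer: 0 3 4

Derivation:
vaddr = 28 = 0b0011100
  top 2 bits -> l1_idx = 0
  next 2 bits -> l2_idx = 3
  bottom 3 bits -> offset = 4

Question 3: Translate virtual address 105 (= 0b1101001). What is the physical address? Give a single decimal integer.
Answer: 529

Derivation:
vaddr = 105 = 0b1101001
Split: l1_idx=3, l2_idx=1, offset=1
L1[3] = 0
L2[0][1] = 66
paddr = 66 * 8 + 1 = 529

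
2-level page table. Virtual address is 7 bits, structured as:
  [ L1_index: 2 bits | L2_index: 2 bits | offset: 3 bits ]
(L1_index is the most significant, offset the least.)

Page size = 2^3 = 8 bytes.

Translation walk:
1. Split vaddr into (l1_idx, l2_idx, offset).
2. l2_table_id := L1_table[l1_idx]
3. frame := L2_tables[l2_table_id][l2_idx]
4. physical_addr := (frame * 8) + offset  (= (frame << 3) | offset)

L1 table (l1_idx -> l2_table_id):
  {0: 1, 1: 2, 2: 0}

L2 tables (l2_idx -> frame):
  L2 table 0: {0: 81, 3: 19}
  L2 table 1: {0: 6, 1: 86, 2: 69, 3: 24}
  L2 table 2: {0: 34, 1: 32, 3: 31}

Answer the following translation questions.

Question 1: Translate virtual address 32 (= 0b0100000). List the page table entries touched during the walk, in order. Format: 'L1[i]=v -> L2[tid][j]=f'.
Answer: L1[1]=2 -> L2[2][0]=34

Derivation:
vaddr = 32 = 0b0100000
Split: l1_idx=1, l2_idx=0, offset=0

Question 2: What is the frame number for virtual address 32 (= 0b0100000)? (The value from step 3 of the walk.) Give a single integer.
vaddr = 32: l1_idx=1, l2_idx=0
L1[1] = 2; L2[2][0] = 34

Answer: 34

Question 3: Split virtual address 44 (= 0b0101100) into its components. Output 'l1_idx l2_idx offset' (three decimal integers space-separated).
vaddr = 44 = 0b0101100
  top 2 bits -> l1_idx = 1
  next 2 bits -> l2_idx = 1
  bottom 3 bits -> offset = 4

Answer: 1 1 4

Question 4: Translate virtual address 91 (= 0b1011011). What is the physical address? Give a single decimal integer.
Answer: 155

Derivation:
vaddr = 91 = 0b1011011
Split: l1_idx=2, l2_idx=3, offset=3
L1[2] = 0
L2[0][3] = 19
paddr = 19 * 8 + 3 = 155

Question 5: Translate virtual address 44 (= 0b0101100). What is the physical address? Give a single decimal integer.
Answer: 260

Derivation:
vaddr = 44 = 0b0101100
Split: l1_idx=1, l2_idx=1, offset=4
L1[1] = 2
L2[2][1] = 32
paddr = 32 * 8 + 4 = 260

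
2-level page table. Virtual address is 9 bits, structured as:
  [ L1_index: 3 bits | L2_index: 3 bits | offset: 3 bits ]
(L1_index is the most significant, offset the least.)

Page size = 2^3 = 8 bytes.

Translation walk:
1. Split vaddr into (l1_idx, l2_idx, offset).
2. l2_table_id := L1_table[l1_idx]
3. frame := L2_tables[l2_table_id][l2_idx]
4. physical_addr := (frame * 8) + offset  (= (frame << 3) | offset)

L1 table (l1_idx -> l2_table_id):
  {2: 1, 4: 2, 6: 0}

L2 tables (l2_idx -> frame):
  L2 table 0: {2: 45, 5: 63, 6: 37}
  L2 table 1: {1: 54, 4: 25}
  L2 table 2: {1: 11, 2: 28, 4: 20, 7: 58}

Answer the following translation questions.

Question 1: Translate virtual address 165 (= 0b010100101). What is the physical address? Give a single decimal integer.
vaddr = 165 = 0b010100101
Split: l1_idx=2, l2_idx=4, offset=5
L1[2] = 1
L2[1][4] = 25
paddr = 25 * 8 + 5 = 205

Answer: 205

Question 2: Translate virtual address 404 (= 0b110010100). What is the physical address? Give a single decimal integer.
Answer: 364

Derivation:
vaddr = 404 = 0b110010100
Split: l1_idx=6, l2_idx=2, offset=4
L1[6] = 0
L2[0][2] = 45
paddr = 45 * 8 + 4 = 364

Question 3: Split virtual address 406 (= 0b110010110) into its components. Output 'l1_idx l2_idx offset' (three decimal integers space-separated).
vaddr = 406 = 0b110010110
  top 3 bits -> l1_idx = 6
  next 3 bits -> l2_idx = 2
  bottom 3 bits -> offset = 6

Answer: 6 2 6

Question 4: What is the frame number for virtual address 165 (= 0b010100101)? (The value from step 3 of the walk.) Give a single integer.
vaddr = 165: l1_idx=2, l2_idx=4
L1[2] = 1; L2[1][4] = 25

Answer: 25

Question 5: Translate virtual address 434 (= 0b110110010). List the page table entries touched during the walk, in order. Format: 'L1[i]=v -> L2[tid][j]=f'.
Answer: L1[6]=0 -> L2[0][6]=37

Derivation:
vaddr = 434 = 0b110110010
Split: l1_idx=6, l2_idx=6, offset=2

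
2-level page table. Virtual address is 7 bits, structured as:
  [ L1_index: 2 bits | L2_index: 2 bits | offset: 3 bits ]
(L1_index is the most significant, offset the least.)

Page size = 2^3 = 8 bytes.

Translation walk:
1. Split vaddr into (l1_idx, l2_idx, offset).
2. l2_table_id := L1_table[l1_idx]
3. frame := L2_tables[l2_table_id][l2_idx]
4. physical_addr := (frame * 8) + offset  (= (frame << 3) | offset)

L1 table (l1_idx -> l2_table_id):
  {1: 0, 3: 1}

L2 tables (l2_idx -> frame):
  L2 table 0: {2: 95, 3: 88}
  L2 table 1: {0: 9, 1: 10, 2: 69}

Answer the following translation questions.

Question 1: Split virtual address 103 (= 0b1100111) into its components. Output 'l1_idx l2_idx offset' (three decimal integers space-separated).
Answer: 3 0 7

Derivation:
vaddr = 103 = 0b1100111
  top 2 bits -> l1_idx = 3
  next 2 bits -> l2_idx = 0
  bottom 3 bits -> offset = 7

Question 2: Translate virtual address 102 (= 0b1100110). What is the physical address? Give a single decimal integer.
vaddr = 102 = 0b1100110
Split: l1_idx=3, l2_idx=0, offset=6
L1[3] = 1
L2[1][0] = 9
paddr = 9 * 8 + 6 = 78

Answer: 78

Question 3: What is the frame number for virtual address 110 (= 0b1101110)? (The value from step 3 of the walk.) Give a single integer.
Answer: 10

Derivation:
vaddr = 110: l1_idx=3, l2_idx=1
L1[3] = 1; L2[1][1] = 10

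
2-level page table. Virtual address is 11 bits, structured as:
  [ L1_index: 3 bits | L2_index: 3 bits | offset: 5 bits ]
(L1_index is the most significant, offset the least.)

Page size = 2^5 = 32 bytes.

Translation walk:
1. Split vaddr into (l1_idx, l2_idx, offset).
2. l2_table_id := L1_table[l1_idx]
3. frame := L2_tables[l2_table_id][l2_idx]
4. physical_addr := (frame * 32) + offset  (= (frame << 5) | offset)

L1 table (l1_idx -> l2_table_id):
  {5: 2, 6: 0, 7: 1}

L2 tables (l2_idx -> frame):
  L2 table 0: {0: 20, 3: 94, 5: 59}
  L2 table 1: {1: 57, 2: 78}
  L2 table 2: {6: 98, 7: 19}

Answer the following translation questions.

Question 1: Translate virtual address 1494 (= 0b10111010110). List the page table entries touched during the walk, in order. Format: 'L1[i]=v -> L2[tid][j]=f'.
vaddr = 1494 = 0b10111010110
Split: l1_idx=5, l2_idx=6, offset=22

Answer: L1[5]=2 -> L2[2][6]=98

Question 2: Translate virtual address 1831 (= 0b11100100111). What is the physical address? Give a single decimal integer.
vaddr = 1831 = 0b11100100111
Split: l1_idx=7, l2_idx=1, offset=7
L1[7] = 1
L2[1][1] = 57
paddr = 57 * 32 + 7 = 1831

Answer: 1831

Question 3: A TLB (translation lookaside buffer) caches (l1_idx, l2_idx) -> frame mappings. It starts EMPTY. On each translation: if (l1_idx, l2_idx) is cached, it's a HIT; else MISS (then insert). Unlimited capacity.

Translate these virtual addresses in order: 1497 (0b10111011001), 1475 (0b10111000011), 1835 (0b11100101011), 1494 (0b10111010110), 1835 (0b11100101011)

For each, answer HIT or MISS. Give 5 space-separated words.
Answer: MISS HIT MISS HIT HIT

Derivation:
vaddr=1497: (5,6) not in TLB -> MISS, insert
vaddr=1475: (5,6) in TLB -> HIT
vaddr=1835: (7,1) not in TLB -> MISS, insert
vaddr=1494: (5,6) in TLB -> HIT
vaddr=1835: (7,1) in TLB -> HIT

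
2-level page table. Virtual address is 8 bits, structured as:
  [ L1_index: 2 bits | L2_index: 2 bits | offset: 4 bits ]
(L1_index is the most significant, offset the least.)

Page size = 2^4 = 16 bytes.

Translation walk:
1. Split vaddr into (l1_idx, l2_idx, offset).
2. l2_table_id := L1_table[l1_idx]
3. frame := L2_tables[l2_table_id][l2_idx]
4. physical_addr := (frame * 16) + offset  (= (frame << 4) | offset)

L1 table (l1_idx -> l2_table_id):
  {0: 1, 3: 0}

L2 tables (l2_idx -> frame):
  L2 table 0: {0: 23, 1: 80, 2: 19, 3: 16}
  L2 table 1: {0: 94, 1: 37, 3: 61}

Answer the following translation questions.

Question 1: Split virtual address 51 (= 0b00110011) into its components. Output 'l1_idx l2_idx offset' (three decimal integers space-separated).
vaddr = 51 = 0b00110011
  top 2 bits -> l1_idx = 0
  next 2 bits -> l2_idx = 3
  bottom 4 bits -> offset = 3

Answer: 0 3 3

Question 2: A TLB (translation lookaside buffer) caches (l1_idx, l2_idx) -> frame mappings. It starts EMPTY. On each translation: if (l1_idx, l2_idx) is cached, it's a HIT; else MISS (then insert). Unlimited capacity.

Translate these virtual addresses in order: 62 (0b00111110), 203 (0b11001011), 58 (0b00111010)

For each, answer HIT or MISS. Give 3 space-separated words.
vaddr=62: (0,3) not in TLB -> MISS, insert
vaddr=203: (3,0) not in TLB -> MISS, insert
vaddr=58: (0,3) in TLB -> HIT

Answer: MISS MISS HIT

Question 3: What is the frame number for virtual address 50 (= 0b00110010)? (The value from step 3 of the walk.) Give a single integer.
Answer: 61

Derivation:
vaddr = 50: l1_idx=0, l2_idx=3
L1[0] = 1; L2[1][3] = 61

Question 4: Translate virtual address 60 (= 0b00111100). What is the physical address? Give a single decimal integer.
vaddr = 60 = 0b00111100
Split: l1_idx=0, l2_idx=3, offset=12
L1[0] = 1
L2[1][3] = 61
paddr = 61 * 16 + 12 = 988

Answer: 988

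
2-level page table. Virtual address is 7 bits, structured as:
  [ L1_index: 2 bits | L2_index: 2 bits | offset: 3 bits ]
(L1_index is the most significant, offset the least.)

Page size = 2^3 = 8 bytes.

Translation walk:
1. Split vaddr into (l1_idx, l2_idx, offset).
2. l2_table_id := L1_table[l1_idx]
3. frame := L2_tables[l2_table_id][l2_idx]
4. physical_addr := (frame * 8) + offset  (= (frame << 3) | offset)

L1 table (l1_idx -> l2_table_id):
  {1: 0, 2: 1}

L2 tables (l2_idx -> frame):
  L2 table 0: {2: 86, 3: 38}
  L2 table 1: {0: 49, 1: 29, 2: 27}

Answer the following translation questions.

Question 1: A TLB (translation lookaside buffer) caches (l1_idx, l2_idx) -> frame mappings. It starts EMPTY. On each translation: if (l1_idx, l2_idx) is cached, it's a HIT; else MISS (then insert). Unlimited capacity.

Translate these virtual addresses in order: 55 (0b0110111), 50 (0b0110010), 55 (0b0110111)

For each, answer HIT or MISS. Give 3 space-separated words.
Answer: MISS HIT HIT

Derivation:
vaddr=55: (1,2) not in TLB -> MISS, insert
vaddr=50: (1,2) in TLB -> HIT
vaddr=55: (1,2) in TLB -> HIT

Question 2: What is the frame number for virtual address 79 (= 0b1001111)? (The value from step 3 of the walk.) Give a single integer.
Answer: 29

Derivation:
vaddr = 79: l1_idx=2, l2_idx=1
L1[2] = 1; L2[1][1] = 29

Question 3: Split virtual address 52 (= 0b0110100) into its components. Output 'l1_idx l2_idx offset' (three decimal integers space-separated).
Answer: 1 2 4

Derivation:
vaddr = 52 = 0b0110100
  top 2 bits -> l1_idx = 1
  next 2 bits -> l2_idx = 2
  bottom 3 bits -> offset = 4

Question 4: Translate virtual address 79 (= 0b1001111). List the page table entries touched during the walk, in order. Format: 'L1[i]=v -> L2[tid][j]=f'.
Answer: L1[2]=1 -> L2[1][1]=29

Derivation:
vaddr = 79 = 0b1001111
Split: l1_idx=2, l2_idx=1, offset=7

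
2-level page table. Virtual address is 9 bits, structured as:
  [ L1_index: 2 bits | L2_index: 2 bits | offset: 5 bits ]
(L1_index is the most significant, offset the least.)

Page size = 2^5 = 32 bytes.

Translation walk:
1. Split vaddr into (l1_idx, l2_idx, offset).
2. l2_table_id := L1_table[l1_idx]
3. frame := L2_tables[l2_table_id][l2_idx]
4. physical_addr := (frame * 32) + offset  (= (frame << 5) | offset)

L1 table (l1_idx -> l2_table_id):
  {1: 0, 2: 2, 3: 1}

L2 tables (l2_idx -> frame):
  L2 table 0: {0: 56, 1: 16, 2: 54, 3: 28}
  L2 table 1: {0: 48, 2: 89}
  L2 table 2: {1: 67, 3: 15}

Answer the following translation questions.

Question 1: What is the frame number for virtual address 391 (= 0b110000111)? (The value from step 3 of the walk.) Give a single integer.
Answer: 48

Derivation:
vaddr = 391: l1_idx=3, l2_idx=0
L1[3] = 1; L2[1][0] = 48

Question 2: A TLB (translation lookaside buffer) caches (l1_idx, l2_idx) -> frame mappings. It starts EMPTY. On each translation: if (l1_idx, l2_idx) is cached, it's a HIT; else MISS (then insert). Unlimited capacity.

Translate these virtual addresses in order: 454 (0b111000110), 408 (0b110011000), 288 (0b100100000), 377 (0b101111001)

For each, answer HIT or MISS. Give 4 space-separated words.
vaddr=454: (3,2) not in TLB -> MISS, insert
vaddr=408: (3,0) not in TLB -> MISS, insert
vaddr=288: (2,1) not in TLB -> MISS, insert
vaddr=377: (2,3) not in TLB -> MISS, insert

Answer: MISS MISS MISS MISS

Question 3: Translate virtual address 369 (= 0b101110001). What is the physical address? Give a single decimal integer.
vaddr = 369 = 0b101110001
Split: l1_idx=2, l2_idx=3, offset=17
L1[2] = 2
L2[2][3] = 15
paddr = 15 * 32 + 17 = 497

Answer: 497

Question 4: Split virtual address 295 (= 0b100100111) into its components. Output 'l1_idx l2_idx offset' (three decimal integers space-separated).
vaddr = 295 = 0b100100111
  top 2 bits -> l1_idx = 2
  next 2 bits -> l2_idx = 1
  bottom 5 bits -> offset = 7

Answer: 2 1 7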